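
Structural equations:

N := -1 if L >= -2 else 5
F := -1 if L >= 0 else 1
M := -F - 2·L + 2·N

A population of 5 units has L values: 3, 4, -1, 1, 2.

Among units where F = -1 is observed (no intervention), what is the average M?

Conditioning on F=-1 selects the 4 unit(s) with L ∈ {3, 4, 1, 2}. Their M values: -7, -9, -3, -5. Mean = -6.

-6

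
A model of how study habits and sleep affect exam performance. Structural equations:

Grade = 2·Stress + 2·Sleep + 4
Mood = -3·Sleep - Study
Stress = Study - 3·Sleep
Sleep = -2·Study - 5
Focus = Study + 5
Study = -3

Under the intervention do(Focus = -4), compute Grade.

-6

Under do(Focus=-4), the mechanism Focus = Study + 5 is discarded; Focus is fixed at -4.
Since Grade is not a descendant of the intervened variable, it is unaffected.
Sleep = -2·Study - 5  [with Study=-3]  = 1
Stress = Study - 3·Sleep  [with Study=-3, Sleep=1]  = -6
Grade = 2·Stress + 2·Sleep + 4  [with Stress=-6, Sleep=1]  = -6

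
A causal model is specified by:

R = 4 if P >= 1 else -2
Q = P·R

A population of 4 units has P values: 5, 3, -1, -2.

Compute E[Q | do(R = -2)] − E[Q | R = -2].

do(R=-2) breaks R's dependence on P. With R=-2 fixed, Q across the units is -10, -6, 2, 4, mean -2.5.
Observing R=-2 restricts to units where R's equation naturally yields -2: P ∈ {-1, -2}. In that subpopulation Q = 2, 4, mean 3.
Difference = -2.5 − 3 = -5.5.

-5.5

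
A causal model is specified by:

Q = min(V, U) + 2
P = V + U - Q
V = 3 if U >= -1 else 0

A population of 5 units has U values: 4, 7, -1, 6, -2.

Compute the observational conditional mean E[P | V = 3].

3

Conditioning on V=3 selects the 4 unit(s) with U ∈ {4, 7, -1, 6}. Their P values: 2, 5, 1, 4. Mean = 3.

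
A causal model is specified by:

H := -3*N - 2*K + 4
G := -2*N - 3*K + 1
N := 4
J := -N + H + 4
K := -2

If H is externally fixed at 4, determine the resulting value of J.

do(H=4) replaces the equation H := -3*N - 2*K + 4 with the constant H = 4.
J = -N + H + 4  [with N=4, H=4]  = 4

4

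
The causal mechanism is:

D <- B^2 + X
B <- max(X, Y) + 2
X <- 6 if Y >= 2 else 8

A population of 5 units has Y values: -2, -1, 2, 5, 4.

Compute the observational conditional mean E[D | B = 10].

Conditioning on B=10 selects the 2 unit(s) with Y ∈ {-2, -1}. Their D values: 108, 108. Mean = 108.

108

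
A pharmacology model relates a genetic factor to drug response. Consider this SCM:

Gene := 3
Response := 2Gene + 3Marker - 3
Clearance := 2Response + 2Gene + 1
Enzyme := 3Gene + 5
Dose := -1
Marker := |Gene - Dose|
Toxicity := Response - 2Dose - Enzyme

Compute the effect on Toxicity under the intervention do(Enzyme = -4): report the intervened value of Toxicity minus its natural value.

18

The intervention breaks the incoming arrows to Enzyme: Enzyme := 3Gene + 5 no longer applies, and Enzyme = -4.
Marker = |Gene - Dose|  [with Gene=3, Dose=-1]  = 4
Response = 2Gene + 3Marker - 3  [with Gene=3, Marker=4]  = 15
Toxicity = Response - 2Dose - Enzyme  [with Response=15, Dose=-1, Enzyme=-4]  = 21
Without intervention: Enzyme = 3Gene + 5  [with Gene=3]  = 14; Marker = |Gene - Dose|  [with Gene=3, Dose=-1]  = 4; Response = 2Gene + 3Marker - 3  [with Gene=3, Marker=4]  = 15; Toxicity = Response - 2Dose - Enzyme  [with Response=15, Dose=-1, Enzyme=14]  = 3.
Change = 21 − 3 = 18.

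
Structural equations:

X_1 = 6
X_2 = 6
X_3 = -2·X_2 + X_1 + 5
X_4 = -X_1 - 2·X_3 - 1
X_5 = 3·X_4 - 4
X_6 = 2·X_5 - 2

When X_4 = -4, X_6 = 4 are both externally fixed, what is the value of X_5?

-16

Setting X_4 = -4, X_6 = 4 by intervention discards those variables' equations.
X_5 = 3·X_4 - 4  [with X_4=-4]  = -16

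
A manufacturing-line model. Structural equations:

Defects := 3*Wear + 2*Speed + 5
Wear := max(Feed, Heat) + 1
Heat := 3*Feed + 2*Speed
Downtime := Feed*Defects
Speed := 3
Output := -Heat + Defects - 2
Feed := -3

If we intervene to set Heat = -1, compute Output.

10

The intervention breaks the incoming arrows to Heat: Heat := 3*Feed + 2*Speed no longer applies, and Heat = -1.
Wear = max(Feed, Heat) + 1  [with Feed=-3, Heat=-1]  = 0
Defects = 3*Wear + 2*Speed + 5  [with Wear=0, Speed=3]  = 11
Output = -Heat + Defects - 2  [with Heat=-1, Defects=11]  = 10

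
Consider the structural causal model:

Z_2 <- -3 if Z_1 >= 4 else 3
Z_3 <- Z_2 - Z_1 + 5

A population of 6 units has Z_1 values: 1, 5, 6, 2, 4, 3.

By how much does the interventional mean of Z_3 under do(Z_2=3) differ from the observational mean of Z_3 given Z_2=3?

-1.5

The intervention sets Z_2=3 in all 6 units regardless of Z_1. Recomputing Z_3 per unit gives 7, 3, 2, 6, 4, 5; average 4.5.
Observing Z_2=3 restricts to units where Z_2's equation naturally yields 3: Z_1 ∈ {1, 2, 3}. In that subpopulation Z_3 = 7, 6, 5, mean 6.
Difference = 4.5 − 6 = -1.5.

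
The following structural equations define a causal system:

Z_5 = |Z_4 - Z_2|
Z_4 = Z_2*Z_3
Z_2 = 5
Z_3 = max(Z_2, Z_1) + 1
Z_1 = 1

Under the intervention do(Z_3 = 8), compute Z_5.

do(Z_3=8) replaces the equation Z_3 = max(Z_2, Z_1) + 1 with the constant Z_3 = 8.
Z_4 = Z_2*Z_3  [with Z_2=5, Z_3=8]  = 40
Z_5 = |Z_4 - Z_2|  [with Z_4=40, Z_2=5]  = 35

35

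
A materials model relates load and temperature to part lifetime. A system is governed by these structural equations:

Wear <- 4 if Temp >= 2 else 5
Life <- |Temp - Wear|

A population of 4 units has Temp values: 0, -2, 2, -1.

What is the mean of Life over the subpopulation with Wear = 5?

Observing Wear=5 restricts to units where Wear's equation naturally yields 5: Temp ∈ {0, -2, -1}. In that subpopulation Life = 5, 7, 6, mean 6.

6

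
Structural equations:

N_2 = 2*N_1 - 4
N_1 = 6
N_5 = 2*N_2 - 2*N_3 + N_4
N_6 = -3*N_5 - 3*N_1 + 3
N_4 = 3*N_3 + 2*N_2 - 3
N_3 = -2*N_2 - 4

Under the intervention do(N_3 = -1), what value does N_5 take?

28

do(N_3=-1) replaces the equation N_3 = -2*N_2 - 4 with the constant N_3 = -1.
N_2 = 2*N_1 - 4  [with N_1=6]  = 8
N_4 = 3*N_3 + 2*N_2 - 3  [with N_3=-1, N_2=8]  = 10
N_5 = 2*N_2 - 2*N_3 + N_4  [with N_2=8, N_3=-1, N_4=10]  = 28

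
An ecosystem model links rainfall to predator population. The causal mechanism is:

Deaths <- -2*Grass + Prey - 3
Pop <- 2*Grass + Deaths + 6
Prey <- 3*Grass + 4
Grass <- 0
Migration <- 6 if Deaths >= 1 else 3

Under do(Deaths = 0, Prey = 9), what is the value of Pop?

6

Setting Deaths = 0, Prey = 9 by intervention discards those variables' equations.
Pop = 2*Grass + Deaths + 6  [with Grass=0, Deaths=0]  = 6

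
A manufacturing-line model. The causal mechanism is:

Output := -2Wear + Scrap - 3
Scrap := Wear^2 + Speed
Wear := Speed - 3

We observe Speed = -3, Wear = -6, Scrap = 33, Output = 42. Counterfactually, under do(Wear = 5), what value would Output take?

9

Under do(Wear=5), the mechanism Wear := Speed - 3 is discarded; Wear is fixed at 5.
Scrap = Wear^2 + Speed  [with Wear=5, Speed=-3]  = 22
Output = -2Wear + Scrap - 3  [with Wear=5, Scrap=22]  = 9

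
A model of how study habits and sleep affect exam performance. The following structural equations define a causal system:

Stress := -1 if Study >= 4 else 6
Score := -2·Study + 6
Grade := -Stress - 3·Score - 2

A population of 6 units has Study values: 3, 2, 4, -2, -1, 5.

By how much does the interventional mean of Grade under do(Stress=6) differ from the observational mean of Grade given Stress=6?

Under do(Stress=6), Stress's equation is replaced by Stress=6 for every unit. Per-unit Grade: -8, -14, -2, -38, -32, 4. Mean = -15.
Conditioning on Stress=6 selects the 4 unit(s) with Study ∈ {3, 2, -2, -1}. Their Grade values: -8, -14, -38, -32. Mean = -23.
Difference = -15 − (-23) = 8.

8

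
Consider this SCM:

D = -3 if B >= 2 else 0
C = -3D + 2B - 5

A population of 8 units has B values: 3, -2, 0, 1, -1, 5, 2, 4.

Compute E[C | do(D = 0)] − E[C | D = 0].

4

The intervention sets D=0 in all 8 units regardless of B. Recomputing C per unit gives 1, -9, -5, -3, -7, 5, -1, 3; average -2.
E[C|D=0] averages over only the 4 units with D=0 (B = -2, 0, 1, -1): C = -9, -5, -3, -7, mean -6.
Difference = -2 − (-6) = 4.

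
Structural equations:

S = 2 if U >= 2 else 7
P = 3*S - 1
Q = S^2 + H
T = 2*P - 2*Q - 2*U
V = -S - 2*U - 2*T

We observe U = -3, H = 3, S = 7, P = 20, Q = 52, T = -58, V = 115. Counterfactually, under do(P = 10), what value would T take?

-78

Under do(P=10), the mechanism P = 3*S - 1 is discarded; P is fixed at 10.
S = 2 if U >= 2 else 7  [with U=-3]  = 7
Q = S^2 + H  [with S=7, H=3]  = 52
T = 2*P - 2*Q - 2*U  [with P=10, Q=52, U=-3]  = -78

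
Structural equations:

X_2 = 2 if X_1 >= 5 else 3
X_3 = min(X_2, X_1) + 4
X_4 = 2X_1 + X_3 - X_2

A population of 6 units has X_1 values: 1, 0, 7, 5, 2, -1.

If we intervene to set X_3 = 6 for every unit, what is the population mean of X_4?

The intervention sets X_3=6 in all 6 units regardless of X_1. Recomputing X_4 per unit gives 5, 3, 18, 14, 7, 1; average 8.

8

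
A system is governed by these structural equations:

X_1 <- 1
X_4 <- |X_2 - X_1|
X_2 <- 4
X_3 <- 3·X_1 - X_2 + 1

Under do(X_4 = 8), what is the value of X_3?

Under do(X_4=8), the mechanism X_4 <- |X_2 - X_1| is discarded; X_4 is fixed at 8.
Since X_3 is not a descendant of the intervened variable, it is unaffected.
X_3 = 3·X_1 - X_2 + 1  [with X_1=1, X_2=4]  = 0

0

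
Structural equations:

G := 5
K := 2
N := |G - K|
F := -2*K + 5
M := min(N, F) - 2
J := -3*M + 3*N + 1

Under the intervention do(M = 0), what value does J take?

10

The intervention breaks the incoming arrows to M: M := min(N, F) - 2 no longer applies, and M = 0.
N = |G - K|  [with G=5, K=2]  = 3
J = -3*M + 3*N + 1  [with M=0, N=3]  = 10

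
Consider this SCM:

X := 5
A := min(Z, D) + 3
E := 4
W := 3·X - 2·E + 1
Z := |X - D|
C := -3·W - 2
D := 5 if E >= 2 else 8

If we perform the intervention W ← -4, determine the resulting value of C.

10

The intervention breaks the incoming arrows to W: W := 3·X - 2·E + 1 no longer applies, and W = -4.
C = -3·W - 2  [with W=-4]  = 10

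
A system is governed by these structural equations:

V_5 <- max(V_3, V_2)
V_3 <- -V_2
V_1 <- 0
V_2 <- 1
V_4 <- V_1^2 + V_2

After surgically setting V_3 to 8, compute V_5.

8

do(V_3=8) replaces the equation V_3 <- -V_2 with the constant V_3 = 8.
V_5 = max(V_3, V_2)  [with V_3=8, V_2=1]  = 8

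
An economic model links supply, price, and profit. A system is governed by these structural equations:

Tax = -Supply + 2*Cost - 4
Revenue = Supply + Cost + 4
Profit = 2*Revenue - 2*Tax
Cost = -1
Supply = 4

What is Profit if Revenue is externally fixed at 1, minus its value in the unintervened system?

do(Revenue=1) replaces the equation Revenue = Supply + Cost + 4 with the constant Revenue = 1.
Tax = -Supply + 2*Cost - 4  [with Supply=4, Cost=-1]  = -10
Profit = 2*Revenue - 2*Tax  [with Revenue=1, Tax=-10]  = 22
Without intervention: Revenue = Supply + Cost + 4  [with Supply=4, Cost=-1]  = 7; Tax = -Supply + 2*Cost - 4  [with Supply=4, Cost=-1]  = -10; Profit = 2*Revenue - 2*Tax  [with Revenue=7, Tax=-10]  = 34.
Change = 22 − 34 = -12.

-12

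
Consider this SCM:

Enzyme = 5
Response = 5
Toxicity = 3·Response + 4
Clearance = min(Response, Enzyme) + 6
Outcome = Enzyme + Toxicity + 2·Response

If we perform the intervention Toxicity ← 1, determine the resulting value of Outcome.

do(Toxicity=1) replaces the equation Toxicity = 3·Response + 4 with the constant Toxicity = 1.
Outcome = Enzyme + Toxicity + 2·Response  [with Enzyme=5, Toxicity=1, Response=5]  = 16

16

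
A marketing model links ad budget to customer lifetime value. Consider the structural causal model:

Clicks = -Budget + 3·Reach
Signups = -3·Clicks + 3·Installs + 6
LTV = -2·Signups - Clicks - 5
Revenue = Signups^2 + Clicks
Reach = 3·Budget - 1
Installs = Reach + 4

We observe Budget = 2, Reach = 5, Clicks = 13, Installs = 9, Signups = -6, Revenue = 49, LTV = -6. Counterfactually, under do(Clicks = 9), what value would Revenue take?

45

The intervention breaks the incoming arrows to Clicks: Clicks = -Budget + 3·Reach no longer applies, and Clicks = 9.
Reach = 3·Budget - 1  [with Budget=2]  = 5
Installs = Reach + 4  [with Reach=5]  = 9
Signups = -3·Clicks + 3·Installs + 6  [with Clicks=9, Installs=9]  = 6
Revenue = Signups^2 + Clicks  [with Signups=6, Clicks=9]  = 45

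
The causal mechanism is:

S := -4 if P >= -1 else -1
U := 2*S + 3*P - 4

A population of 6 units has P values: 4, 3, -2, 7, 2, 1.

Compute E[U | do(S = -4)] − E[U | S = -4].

do(S=-4) breaks S's dependence on P. With S=-4 fixed, U across the units is 0, -3, -18, 9, -6, -9, mean -4.5.
E[U|S=-4] averages over only the 5 units with S=-4 (P = 4, 3, 7, 2, 1): U = 0, -3, 9, -6, -9, mean -1.8.
Difference = -4.5 − (-1.8) = -2.7.

-2.7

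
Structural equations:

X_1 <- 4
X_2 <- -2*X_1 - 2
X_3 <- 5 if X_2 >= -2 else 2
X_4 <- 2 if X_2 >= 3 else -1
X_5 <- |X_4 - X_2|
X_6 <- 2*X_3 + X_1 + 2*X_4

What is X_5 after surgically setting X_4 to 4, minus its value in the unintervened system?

5

Intervening sets X_4 = 4 and removes its equation (X_4 <- 2 if X_2 >= 3 else -1).
X_2 = -2*X_1 - 2  [with X_1=4]  = -10
X_5 = |X_4 - X_2|  [with X_4=4, X_2=-10]  = 14
Without intervention: X_2 = -2*X_1 - 2  [with X_1=4]  = -10; X_4 = 2 if X_2 >= 3 else -1  [with X_2=-10]  = -1; X_5 = |X_4 - X_2|  [with X_4=-1, X_2=-10]  = 9.
Change = 14 − 9 = 5.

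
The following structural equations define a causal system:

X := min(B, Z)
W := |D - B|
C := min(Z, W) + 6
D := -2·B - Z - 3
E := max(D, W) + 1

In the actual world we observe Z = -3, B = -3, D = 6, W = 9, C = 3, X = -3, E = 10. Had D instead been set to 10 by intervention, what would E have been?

The intervention breaks the incoming arrows to D: D := -2·B - Z - 3 no longer applies, and D = 10.
W = |D - B|  [with D=10, B=-3]  = 13
E = max(D, W) + 1  [with D=10, W=13]  = 14

14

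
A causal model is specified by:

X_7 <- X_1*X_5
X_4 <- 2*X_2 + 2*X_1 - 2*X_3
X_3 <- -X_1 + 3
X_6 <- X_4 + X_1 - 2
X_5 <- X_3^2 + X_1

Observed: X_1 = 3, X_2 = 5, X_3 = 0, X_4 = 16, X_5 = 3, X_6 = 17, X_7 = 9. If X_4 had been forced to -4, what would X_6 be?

-3

Under do(X_4=-4), the mechanism X_4 <- 2*X_2 + 2*X_1 - 2*X_3 is discarded; X_4 is fixed at -4.
X_6 = X_4 + X_1 - 2  [with X_4=-4, X_1=3]  = -3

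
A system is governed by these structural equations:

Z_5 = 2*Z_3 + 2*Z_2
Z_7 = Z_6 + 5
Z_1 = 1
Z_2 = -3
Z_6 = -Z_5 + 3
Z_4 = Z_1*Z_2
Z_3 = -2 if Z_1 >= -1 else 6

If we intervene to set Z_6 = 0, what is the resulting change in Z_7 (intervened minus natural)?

-13

Intervening sets Z_6 = 0 and removes its equation (Z_6 = -Z_5 + 3).
Z_7 = Z_6 + 5  [with Z_6=0]  = 5
Without intervention: Z_3 = -2 if Z_1 >= -1 else 6  [with Z_1=1]  = -2; Z_5 = 2*Z_3 + 2*Z_2  [with Z_3=-2, Z_2=-3]  = -10; Z_6 = -Z_5 + 3  [with Z_5=-10]  = 13; Z_7 = Z_6 + 5  [with Z_6=13]  = 18.
Change = 5 − 18 = -13.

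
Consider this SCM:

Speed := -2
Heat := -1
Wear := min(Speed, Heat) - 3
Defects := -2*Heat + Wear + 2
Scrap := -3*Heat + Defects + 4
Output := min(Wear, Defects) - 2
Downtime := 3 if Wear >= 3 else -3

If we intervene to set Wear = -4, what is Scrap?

7

do(Wear=-4) replaces the equation Wear := min(Speed, Heat) - 3 with the constant Wear = -4.
Defects = -2*Heat + Wear + 2  [with Heat=-1, Wear=-4]  = 0
Scrap = -3*Heat + Defects + 4  [with Heat=-1, Defects=0]  = 7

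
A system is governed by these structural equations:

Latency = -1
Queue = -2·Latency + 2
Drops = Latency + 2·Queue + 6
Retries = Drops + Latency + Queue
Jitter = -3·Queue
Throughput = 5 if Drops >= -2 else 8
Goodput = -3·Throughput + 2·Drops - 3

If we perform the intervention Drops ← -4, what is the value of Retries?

-1

The intervention breaks the incoming arrows to Drops: Drops = Latency + 2·Queue + 6 no longer applies, and Drops = -4.
Queue = -2·Latency + 2  [with Latency=-1]  = 4
Retries = Drops + Latency + Queue  [with Drops=-4, Latency=-1, Queue=4]  = -1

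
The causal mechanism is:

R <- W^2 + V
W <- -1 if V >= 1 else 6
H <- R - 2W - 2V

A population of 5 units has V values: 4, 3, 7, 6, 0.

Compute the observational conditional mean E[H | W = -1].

-2

Observing W=-1 restricts to units where W's equation naturally yields -1: V ∈ {4, 3, 7, 6}. In that subpopulation H = -1, 0, -4, -3, mean -2.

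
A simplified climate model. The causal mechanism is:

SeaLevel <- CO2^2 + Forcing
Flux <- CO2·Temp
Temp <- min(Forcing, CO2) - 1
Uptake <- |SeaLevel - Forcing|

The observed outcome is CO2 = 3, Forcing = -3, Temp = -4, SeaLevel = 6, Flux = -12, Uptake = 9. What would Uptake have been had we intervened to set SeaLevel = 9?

12

Under do(SeaLevel=9), the mechanism SeaLevel <- CO2^2 + Forcing is discarded; SeaLevel is fixed at 9.
Uptake = |SeaLevel - Forcing|  [with SeaLevel=9, Forcing=-3]  = 12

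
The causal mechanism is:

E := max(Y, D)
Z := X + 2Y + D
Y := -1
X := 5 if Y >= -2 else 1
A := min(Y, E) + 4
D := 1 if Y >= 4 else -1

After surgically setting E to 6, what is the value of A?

3

The intervention breaks the incoming arrows to E: E := max(Y, D) no longer applies, and E = 6.
A = min(Y, E) + 4  [with Y=-1, E=6]  = 3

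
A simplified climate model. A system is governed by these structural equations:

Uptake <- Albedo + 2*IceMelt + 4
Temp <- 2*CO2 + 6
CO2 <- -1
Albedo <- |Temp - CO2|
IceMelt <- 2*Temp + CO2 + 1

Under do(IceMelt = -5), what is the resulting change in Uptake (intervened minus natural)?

do(IceMelt=-5) replaces the equation IceMelt <- 2*Temp + CO2 + 1 with the constant IceMelt = -5.
Temp = 2*CO2 + 6  [with CO2=-1]  = 4
Albedo = |Temp - CO2|  [with Temp=4, CO2=-1]  = 5
Uptake = Albedo + 2*IceMelt + 4  [with Albedo=5, IceMelt=-5]  = -1
Without intervention: Temp = 2*CO2 + 6  [with CO2=-1]  = 4; IceMelt = 2*Temp + CO2 + 1  [with Temp=4, CO2=-1]  = 8; Albedo = |Temp - CO2|  [with Temp=4, CO2=-1]  = 5; Uptake = Albedo + 2*IceMelt + 4  [with Albedo=5, IceMelt=8]  = 25.
Change = -1 − 25 = -26.

-26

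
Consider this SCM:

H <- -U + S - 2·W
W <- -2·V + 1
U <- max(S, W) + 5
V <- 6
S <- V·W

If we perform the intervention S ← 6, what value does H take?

17

do(S=6) replaces the equation S <- V·W with the constant S = 6.
W = -2·V + 1  [with V=6]  = -11
U = max(S, W) + 5  [with S=6, W=-11]  = 11
H = -U + S - 2·W  [with U=11, S=6, W=-11]  = 17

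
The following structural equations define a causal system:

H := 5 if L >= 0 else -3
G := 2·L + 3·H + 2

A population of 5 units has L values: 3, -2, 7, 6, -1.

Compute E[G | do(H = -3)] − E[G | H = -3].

do(H=-3) breaks H's dependence on L. With H=-3 fixed, G across the units is -1, -11, 7, 5, -9, mean -1.8.
Observing H=-3 restricts to units where H's equation naturally yields -3: L ∈ {-2, -1}. In that subpopulation G = -11, -9, mean -10.
Difference = -1.8 − (-10) = 8.2.

8.2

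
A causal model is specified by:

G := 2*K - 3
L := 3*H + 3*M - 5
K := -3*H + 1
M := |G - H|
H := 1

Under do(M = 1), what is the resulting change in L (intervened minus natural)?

-21

Intervening sets M = 1 and removes its equation (M := |G - H|).
L = 3*H + 3*M - 5  [with H=1, M=1]  = 1
Without intervention: K = -3*H + 1  [with H=1]  = -2; G = 2*K - 3  [with K=-2]  = -7; M = |G - H|  [with G=-7, H=1]  = 8; L = 3*H + 3*M - 5  [with H=1, M=8]  = 22.
Change = 1 − 22 = -21.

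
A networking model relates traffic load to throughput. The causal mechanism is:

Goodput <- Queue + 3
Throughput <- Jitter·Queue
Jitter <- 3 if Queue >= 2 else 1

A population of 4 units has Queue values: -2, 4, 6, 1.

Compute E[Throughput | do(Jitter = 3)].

6.75

do(Jitter=3) breaks Jitter's dependence on Queue. With Jitter=3 fixed, Throughput across the units is -6, 12, 18, 3, mean 6.75.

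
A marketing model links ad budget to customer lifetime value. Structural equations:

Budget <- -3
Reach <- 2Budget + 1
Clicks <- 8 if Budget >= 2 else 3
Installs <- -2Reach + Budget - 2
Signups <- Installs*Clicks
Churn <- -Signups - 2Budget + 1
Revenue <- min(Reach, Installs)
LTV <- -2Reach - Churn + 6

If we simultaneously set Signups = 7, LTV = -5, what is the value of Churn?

The joint intervention fixes Signups = 7, LTV = -5, removing each variable's own equation.
Churn = -Signups - 2Budget + 1  [with Signups=7, Budget=-3]  = 0

0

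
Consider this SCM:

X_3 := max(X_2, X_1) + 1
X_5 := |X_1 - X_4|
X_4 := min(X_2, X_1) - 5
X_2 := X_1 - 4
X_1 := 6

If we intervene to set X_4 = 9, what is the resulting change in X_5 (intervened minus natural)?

Intervening sets X_4 = 9 and removes its equation (X_4 := min(X_2, X_1) - 5).
X_5 = |X_1 - X_4|  [with X_1=6, X_4=9]  = 3
Without intervention: X_2 = X_1 - 4  [with X_1=6]  = 2; X_4 = min(X_2, X_1) - 5  [with X_2=2, X_1=6]  = -3; X_5 = |X_1 - X_4|  [with X_1=6, X_4=-3]  = 9.
Change = 3 − 9 = -6.

-6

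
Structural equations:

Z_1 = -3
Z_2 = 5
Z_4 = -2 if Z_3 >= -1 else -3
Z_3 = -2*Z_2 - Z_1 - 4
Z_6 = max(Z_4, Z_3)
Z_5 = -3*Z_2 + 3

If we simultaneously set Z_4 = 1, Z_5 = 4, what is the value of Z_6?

1

The joint intervention fixes Z_4 = 1, Z_5 = 4, removing each variable's own equation.
Z_3 = -2*Z_2 - Z_1 - 4  [with Z_2=5, Z_1=-3]  = -11
Z_6 = max(Z_4, Z_3)  [with Z_4=1, Z_3=-11]  = 1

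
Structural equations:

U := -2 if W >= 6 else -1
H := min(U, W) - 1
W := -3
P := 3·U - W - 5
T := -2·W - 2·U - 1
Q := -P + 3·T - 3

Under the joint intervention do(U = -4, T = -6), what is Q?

Setting U = -4, T = -6 by intervention discards those variables' equations.
P = 3·U - W - 5  [with U=-4, W=-3]  = -14
Q = -P + 3·T - 3  [with P=-14, T=-6]  = -7

-7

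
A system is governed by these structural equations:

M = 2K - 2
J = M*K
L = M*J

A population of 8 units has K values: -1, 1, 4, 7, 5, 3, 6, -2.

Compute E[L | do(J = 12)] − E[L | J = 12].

The intervention sets J=12 in all 8 units regardless of K. Recomputing L per unit gives -48, 0, 72, 144, 96, 48, 120, -72; average 45.
E[L|J=12] averages over only the 2 units with J=12 (K = 3, -2): L = 48, -72, mean -12.
Difference = 45 − (-12) = 57.

57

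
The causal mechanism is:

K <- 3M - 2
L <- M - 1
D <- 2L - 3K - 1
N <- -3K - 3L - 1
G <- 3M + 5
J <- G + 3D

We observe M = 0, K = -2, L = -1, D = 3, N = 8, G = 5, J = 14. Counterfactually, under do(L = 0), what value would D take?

The intervention breaks the incoming arrows to L: L <- M - 1 no longer applies, and L = 0.
K = 3M - 2  [with M=0]  = -2
D = 2L - 3K - 1  [with L=0, K=-2]  = 5

5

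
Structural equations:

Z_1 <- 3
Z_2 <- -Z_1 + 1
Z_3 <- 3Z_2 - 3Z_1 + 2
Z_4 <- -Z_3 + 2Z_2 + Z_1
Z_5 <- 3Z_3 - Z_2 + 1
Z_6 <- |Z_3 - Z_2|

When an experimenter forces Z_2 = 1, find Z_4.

Under do(Z_2=1), the mechanism Z_2 <- -Z_1 + 1 is discarded; Z_2 is fixed at 1.
Z_3 = 3Z_2 - 3Z_1 + 2  [with Z_2=1, Z_1=3]  = -4
Z_4 = -Z_3 + 2Z_2 + Z_1  [with Z_3=-4, Z_2=1, Z_1=3]  = 9

9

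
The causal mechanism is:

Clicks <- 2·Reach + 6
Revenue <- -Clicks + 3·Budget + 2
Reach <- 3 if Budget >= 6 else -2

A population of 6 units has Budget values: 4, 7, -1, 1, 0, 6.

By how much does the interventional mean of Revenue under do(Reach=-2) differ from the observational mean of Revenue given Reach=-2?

5.5

The intervention sets Reach=-2 in all 6 units regardless of Budget. Recomputing Revenue per unit gives 12, 21, -3, 3, 0, 18; average 8.5.
Conditioning on Reach=-2 selects the 4 unit(s) with Budget ∈ {4, -1, 1, 0}. Their Revenue values: 12, -3, 3, 0. Mean = 3.
Difference = 8.5 − 3 = 5.5.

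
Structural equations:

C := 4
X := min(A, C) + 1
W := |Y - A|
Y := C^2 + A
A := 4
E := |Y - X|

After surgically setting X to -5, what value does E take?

do(X=-5) replaces the equation X := min(A, C) + 1 with the constant X = -5.
Y = C^2 + A  [with C=4, A=4]  = 20
E = |Y - X|  [with Y=20, X=-5]  = 25

25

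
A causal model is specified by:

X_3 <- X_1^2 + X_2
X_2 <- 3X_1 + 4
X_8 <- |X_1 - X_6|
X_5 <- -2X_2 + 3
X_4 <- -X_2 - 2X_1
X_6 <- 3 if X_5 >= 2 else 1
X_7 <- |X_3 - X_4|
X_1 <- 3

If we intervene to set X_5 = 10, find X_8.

do(X_5=10) replaces the equation X_5 <- -2X_2 + 3 with the constant X_5 = 10.
X_6 = 3 if X_5 >= 2 else 1  [with X_5=10]  = 3
X_8 = |X_1 - X_6|  [with X_1=3, X_6=3]  = 0

0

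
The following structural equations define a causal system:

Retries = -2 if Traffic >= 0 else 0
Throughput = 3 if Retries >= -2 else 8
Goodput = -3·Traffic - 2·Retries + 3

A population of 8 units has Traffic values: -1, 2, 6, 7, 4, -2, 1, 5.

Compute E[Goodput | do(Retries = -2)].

-1.25

The intervention sets Retries=-2 in all 8 units regardless of Traffic. Recomputing Goodput per unit gives 10, 1, -11, -14, -5, 13, 4, -8; average -1.25.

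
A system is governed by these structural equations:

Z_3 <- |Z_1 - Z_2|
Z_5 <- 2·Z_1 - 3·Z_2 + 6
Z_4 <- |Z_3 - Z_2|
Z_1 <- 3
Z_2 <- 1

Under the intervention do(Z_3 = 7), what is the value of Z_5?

9

do(Z_3=7) replaces the equation Z_3 <- |Z_1 - Z_2| with the constant Z_3 = 7.
Z_5 is not downstream of the intervention, so its value is determined by the original equations.
Z_5 = 2·Z_1 - 3·Z_2 + 6  [with Z_1=3, Z_2=1]  = 9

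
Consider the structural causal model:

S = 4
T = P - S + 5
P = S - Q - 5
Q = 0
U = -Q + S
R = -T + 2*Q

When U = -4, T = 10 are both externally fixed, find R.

-10

Setting U = -4, T = 10 by intervention discards those variables' equations.
R = -T + 2*Q  [with T=10, Q=0]  = -10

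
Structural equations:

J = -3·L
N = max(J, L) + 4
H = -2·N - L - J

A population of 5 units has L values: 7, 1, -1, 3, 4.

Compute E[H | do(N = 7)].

do(N=7) breaks N's dependence on L. With N=7 fixed, H across the units is 0, -12, -16, -8, -6, mean -8.4.

-8.4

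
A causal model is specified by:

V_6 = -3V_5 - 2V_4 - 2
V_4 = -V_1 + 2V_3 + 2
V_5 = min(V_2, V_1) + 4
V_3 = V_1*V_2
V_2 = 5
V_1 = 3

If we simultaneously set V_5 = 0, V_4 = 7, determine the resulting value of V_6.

-16

Setting V_5 = 0, V_4 = 7 by intervention discards those variables' equations.
V_6 = -3V_5 - 2V_4 - 2  [with V_5=0, V_4=7]  = -16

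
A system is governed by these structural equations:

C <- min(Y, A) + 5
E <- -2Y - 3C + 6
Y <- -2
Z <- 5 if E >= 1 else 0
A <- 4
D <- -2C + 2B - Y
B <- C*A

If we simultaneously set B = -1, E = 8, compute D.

Setting B = -1, E = 8 by intervention discards those variables' equations.
C = min(Y, A) + 5  [with Y=-2, A=4]  = 3
D = -2C + 2B - Y  [with C=3, B=-1, Y=-2]  = -6

-6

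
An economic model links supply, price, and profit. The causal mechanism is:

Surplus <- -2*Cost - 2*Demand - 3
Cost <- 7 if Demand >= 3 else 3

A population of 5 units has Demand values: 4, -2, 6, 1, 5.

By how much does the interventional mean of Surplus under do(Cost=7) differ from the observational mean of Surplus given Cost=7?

4.4

do(Cost=7) breaks Cost's dependence on Demand. With Cost=7 fixed, Surplus across the units is -25, -13, -29, -19, -27, mean -22.6.
Observing Cost=7 restricts to units where Cost's equation naturally yields 7: Demand ∈ {4, 6, 5}. In that subpopulation Surplus = -25, -29, -27, mean -27.
Difference = -22.6 − (-27) = 4.4.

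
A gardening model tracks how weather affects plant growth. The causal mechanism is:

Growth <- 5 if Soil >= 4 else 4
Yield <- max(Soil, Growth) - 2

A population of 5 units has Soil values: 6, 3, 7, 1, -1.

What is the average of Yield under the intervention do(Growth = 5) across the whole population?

3.6

do(Growth=5) breaks Growth's dependence on Soil. With Growth=5 fixed, Yield across the units is 4, 3, 5, 3, 3, mean 3.6.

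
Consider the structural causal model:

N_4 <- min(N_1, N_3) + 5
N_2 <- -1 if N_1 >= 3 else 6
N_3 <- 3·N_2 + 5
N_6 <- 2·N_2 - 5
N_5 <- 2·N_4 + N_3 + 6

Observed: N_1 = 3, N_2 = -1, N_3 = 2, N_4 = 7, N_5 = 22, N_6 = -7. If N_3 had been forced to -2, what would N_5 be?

do(N_3=-2) replaces the equation N_3 <- 3·N_2 + 5 with the constant N_3 = -2.
N_4 = min(N_1, N_3) + 5  [with N_1=3, N_3=-2]  = 3
N_5 = 2·N_4 + N_3 + 6  [with N_4=3, N_3=-2]  = 10

10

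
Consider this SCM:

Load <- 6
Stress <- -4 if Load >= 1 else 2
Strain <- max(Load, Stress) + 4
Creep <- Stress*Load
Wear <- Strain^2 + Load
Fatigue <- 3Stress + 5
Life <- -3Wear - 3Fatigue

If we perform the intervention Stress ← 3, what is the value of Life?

Under do(Stress=3), the mechanism Stress <- -4 if Load >= 1 else 2 is discarded; Stress is fixed at 3.
Strain = max(Load, Stress) + 4  [with Load=6, Stress=3]  = 10
Wear = Strain^2 + Load  [with Strain=10, Load=6]  = 106
Fatigue = 3Stress + 5  [with Stress=3]  = 14
Life = -3Wear - 3Fatigue  [with Wear=106, Fatigue=14]  = -360

-360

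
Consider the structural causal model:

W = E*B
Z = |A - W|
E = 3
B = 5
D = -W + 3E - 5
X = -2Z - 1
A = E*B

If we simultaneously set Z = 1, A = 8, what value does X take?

Setting Z = 1, A = 8 by intervention discards those variables' equations.
X = -2Z - 1  [with Z=1]  = -3

-3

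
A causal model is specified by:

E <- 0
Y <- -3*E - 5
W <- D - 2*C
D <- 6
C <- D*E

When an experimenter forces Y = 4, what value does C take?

do(Y=4) replaces the equation Y <- -3*E - 5 with the constant Y = 4.
C is not downstream of the intervention, so its value is determined by the original equations.
C = D*E  [with D=6, E=0]  = 0

0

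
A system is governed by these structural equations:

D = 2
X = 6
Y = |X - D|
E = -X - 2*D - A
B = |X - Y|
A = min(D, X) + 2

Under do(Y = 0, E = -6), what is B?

6

Setting Y = 0, E = -6 by intervention discards those variables' equations.
B = |X - Y|  [with X=6, Y=0]  = 6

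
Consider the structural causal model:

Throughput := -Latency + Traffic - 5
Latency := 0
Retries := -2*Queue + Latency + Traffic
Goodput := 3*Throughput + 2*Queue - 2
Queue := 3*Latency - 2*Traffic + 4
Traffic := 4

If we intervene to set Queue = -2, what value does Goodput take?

-9

The intervention breaks the incoming arrows to Queue: Queue := 3*Latency - 2*Traffic + 4 no longer applies, and Queue = -2.
Throughput = -Latency + Traffic - 5  [with Latency=0, Traffic=4]  = -1
Goodput = 3*Throughput + 2*Queue - 2  [with Throughput=-1, Queue=-2]  = -9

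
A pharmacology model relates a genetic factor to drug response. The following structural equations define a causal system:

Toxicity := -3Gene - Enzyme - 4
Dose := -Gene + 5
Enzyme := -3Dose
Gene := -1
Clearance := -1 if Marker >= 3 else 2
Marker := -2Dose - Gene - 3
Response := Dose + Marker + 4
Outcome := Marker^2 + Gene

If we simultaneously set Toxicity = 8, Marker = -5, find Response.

5

Setting Toxicity = 8, Marker = -5 by intervention discards those variables' equations.
Dose = -Gene + 5  [with Gene=-1]  = 6
Response = Dose + Marker + 4  [with Dose=6, Marker=-5]  = 5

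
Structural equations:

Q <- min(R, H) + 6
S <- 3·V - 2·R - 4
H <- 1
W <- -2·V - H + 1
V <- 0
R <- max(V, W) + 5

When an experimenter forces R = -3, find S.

2

Intervening sets R = -3 and removes its equation (R <- max(V, W) + 5).
S = 3·V - 2·R - 4  [with V=0, R=-3]  = 2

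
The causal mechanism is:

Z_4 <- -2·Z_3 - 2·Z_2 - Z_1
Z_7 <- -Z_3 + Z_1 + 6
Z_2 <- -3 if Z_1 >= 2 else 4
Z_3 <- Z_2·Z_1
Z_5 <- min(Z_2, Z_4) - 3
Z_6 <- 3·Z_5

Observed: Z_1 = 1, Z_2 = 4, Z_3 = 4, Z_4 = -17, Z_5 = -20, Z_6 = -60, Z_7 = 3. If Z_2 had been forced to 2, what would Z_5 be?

do(Z_2=2) replaces the equation Z_2 <- -3 if Z_1 >= 2 else 4 with the constant Z_2 = 2.
Z_3 = Z_2·Z_1  [with Z_2=2, Z_1=1]  = 2
Z_4 = -2·Z_3 - 2·Z_2 - Z_1  [with Z_3=2, Z_2=2, Z_1=1]  = -9
Z_5 = min(Z_2, Z_4) - 3  [with Z_2=2, Z_4=-9]  = -12

-12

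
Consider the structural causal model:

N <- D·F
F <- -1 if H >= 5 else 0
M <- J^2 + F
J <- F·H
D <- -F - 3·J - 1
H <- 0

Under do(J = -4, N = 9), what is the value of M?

Setting J = -4, N = 9 by intervention discards those variables' equations.
F = -1 if H >= 5 else 0  [with H=0]  = 0
M = J^2 + F  [with J=-4, F=0]  = 16

16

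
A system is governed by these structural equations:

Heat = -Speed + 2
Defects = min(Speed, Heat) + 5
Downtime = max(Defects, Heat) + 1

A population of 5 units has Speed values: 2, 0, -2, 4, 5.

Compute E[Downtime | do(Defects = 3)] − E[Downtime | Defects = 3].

do(Defects=3) breaks Defects's dependence on Speed. With Defects=3 fixed, Downtime across the units is 4, 4, 5, 4, 4, mean 4.2.
Conditioning on Defects=3 selects the 2 unit(s) with Speed ∈ {-2, 4}. Their Downtime values: 5, 4. Mean = 4.5.
Difference = 4.2 − 4.5 = -0.3.

-0.3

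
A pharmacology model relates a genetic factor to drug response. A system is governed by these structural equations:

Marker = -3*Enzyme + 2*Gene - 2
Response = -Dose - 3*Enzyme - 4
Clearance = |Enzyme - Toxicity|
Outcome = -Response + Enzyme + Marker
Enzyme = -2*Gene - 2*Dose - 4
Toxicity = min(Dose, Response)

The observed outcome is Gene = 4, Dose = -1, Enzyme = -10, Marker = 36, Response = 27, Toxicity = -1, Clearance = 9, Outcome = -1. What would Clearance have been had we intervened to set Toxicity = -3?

7

Intervening sets Toxicity = -3 and removes its equation (Toxicity = min(Dose, Response)).
Enzyme = -2*Gene - 2*Dose - 4  [with Gene=4, Dose=-1]  = -10
Clearance = |Enzyme - Toxicity|  [with Enzyme=-10, Toxicity=-3]  = 7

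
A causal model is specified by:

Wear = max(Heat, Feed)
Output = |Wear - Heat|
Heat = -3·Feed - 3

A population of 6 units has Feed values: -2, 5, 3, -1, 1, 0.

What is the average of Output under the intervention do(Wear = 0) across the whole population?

Every unit gets Wear=0 under the intervention. Output values become 3, 18, 12, 0, 6, 3; E[Output|do(Wear=0)] = 7.

7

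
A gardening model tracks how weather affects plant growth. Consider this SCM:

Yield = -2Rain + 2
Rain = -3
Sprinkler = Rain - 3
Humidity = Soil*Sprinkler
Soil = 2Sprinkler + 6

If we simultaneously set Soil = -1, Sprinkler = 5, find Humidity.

-5

The joint intervention fixes Soil = -1, Sprinkler = 5, removing each variable's own equation.
Humidity = Soil*Sprinkler  [with Soil=-1, Sprinkler=5]  = -5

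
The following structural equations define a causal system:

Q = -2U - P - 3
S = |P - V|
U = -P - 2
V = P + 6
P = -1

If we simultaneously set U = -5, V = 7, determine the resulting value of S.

Setting U = -5, V = 7 by intervention discards those variables' equations.
S = |P - V|  [with P=-1, V=7]  = 8

8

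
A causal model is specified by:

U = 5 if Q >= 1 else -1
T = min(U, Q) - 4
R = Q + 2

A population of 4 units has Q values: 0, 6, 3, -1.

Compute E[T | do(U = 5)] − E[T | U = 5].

Under do(U=5), U's equation is replaced by U=5 for every unit. Per-unit T: -4, 1, -1, -5. Mean = -2.25.
Conditioning on U=5 selects the 2 unit(s) with Q ∈ {6, 3}. Their T values: 1, -1. Mean = 0.
Difference = -2.25 − 0 = -2.25.

-2.25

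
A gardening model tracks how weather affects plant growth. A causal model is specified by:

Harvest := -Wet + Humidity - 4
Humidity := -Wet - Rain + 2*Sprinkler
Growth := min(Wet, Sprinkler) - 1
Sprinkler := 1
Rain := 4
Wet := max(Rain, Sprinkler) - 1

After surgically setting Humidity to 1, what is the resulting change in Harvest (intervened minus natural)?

6

The intervention breaks the incoming arrows to Humidity: Humidity := -Wet - Rain + 2*Sprinkler no longer applies, and Humidity = 1.
Wet = max(Rain, Sprinkler) - 1  [with Rain=4, Sprinkler=1]  = 3
Harvest = -Wet + Humidity - 4  [with Wet=3, Humidity=1]  = -6
Without intervention: Wet = max(Rain, Sprinkler) - 1  [with Rain=4, Sprinkler=1]  = 3; Humidity = -Wet - Rain + 2*Sprinkler  [with Wet=3, Rain=4, Sprinkler=1]  = -5; Harvest = -Wet + Humidity - 4  [with Wet=3, Humidity=-5]  = -12.
Change = -6 − (-12) = 6.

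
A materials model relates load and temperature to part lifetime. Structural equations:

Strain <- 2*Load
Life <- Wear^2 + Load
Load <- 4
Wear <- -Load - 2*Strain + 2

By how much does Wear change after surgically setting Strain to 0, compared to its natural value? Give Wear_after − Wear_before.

16

The intervention breaks the incoming arrows to Strain: Strain <- 2*Load no longer applies, and Strain = 0.
Wear = -Load - 2*Strain + 2  [with Load=4, Strain=0]  = -2
Without intervention: Strain = 2*Load  [with Load=4]  = 8; Wear = -Load - 2*Strain + 2  [with Load=4, Strain=8]  = -18.
Change = -2 − (-18) = 16.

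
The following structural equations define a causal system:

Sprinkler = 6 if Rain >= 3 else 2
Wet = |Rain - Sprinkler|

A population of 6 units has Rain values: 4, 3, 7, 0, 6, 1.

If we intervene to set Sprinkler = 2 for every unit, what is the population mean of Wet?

do(Sprinkler=2) breaks Sprinkler's dependence on Rain. With Sprinkler=2 fixed, Wet across the units is 2, 1, 5, 2, 4, 1, mean 2.5.

2.5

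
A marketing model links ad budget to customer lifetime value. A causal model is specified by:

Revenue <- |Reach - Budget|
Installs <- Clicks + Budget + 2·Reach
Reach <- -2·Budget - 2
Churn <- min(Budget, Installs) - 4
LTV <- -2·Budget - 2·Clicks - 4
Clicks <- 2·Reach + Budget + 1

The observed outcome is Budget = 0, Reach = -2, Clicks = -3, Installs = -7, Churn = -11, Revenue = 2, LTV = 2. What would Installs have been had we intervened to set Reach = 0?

1

Under do(Reach=0), the mechanism Reach <- -2·Budget - 2 is discarded; Reach is fixed at 0.
Clicks = 2·Reach + Budget + 1  [with Reach=0, Budget=0]  = 1
Installs = Clicks + Budget + 2·Reach  [with Clicks=1, Budget=0, Reach=0]  = 1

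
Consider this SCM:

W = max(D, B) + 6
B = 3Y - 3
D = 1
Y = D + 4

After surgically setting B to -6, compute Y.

Under do(B=-6), the mechanism B = 3Y - 3 is discarded; B is fixed at -6.
Since Y is not a descendant of the intervened variable, it is unaffected.
Y = D + 4  [with D=1]  = 5

5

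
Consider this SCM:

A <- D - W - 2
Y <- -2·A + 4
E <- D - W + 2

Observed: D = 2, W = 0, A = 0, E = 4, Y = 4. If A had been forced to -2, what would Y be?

8

do(A=-2) replaces the equation A <- D - W - 2 with the constant A = -2.
Y = -2·A + 4  [with A=-2]  = 8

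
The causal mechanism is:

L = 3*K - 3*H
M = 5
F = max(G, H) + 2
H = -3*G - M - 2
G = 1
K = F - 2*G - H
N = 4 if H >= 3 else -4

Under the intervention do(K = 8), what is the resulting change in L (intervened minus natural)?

The intervention breaks the incoming arrows to K: K = F - 2*G - H no longer applies, and K = 8.
H = -3*G - M - 2  [with G=1, M=5]  = -10
L = 3*K - 3*H  [with K=8, H=-10]  = 54
Without intervention: H = -3*G - M - 2  [with G=1, M=5]  = -10; F = max(G, H) + 2  [with G=1, H=-10]  = 3; K = F - 2*G - H  [with F=3, G=1, H=-10]  = 11; L = 3*K - 3*H  [with K=11, H=-10]  = 63.
Change = 54 − 63 = -9.

-9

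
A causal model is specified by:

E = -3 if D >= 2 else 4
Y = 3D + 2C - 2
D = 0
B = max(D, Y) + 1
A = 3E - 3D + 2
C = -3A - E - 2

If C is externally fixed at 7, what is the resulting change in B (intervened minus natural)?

Under do(C=7), the mechanism C = -3A - E - 2 is discarded; C is fixed at 7.
Y = 3D + 2C - 2  [with D=0, C=7]  = 12
B = max(D, Y) + 1  [with D=0, Y=12]  = 13
Without intervention: E = -3 if D >= 2 else 4  [with D=0]  = 4; A = 3E - 3D + 2  [with E=4, D=0]  = 14; C = -3A - E - 2  [with A=14, E=4]  = -48; Y = 3D + 2C - 2  [with D=0, C=-48]  = -98; B = max(D, Y) + 1  [with D=0, Y=-98]  = 1.
Change = 13 − 1 = 12.

12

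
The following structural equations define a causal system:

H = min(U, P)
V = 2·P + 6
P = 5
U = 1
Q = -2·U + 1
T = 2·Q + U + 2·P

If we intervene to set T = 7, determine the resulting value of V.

16

Intervening sets T = 7 and removes its equation (T = 2·Q + U + 2·P).
No directed path runs from T to V, so V keeps its natural value.
V = 2·P + 6  [with P=5]  = 16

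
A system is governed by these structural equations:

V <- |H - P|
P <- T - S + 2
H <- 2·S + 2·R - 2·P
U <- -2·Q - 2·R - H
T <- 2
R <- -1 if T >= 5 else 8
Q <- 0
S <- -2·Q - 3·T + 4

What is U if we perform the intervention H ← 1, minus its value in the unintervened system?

Intervening sets H = 1 and removes its equation (H <- 2·S + 2·R - 2·P).
R = -1 if T >= 5 else 8  [with T=2]  = 8
U = -2·Q - 2·R - H  [with Q=0, R=8, H=1]  = -17
Without intervention: S = -2·Q - 3·T + 4  [with Q=0, T=2]  = -2; R = -1 if T >= 5 else 8  [with T=2]  = 8; P = T - S + 2  [with T=2, S=-2]  = 6; H = 2·S + 2·R - 2·P  [with S=-2, R=8, P=6]  = 0; U = -2·Q - 2·R - H  [with Q=0, R=8, H=0]  = -16.
Change = -17 − (-16) = -1.

-1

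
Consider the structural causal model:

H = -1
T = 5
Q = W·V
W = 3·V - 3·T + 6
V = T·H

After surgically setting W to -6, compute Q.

Intervening sets W = -6 and removes its equation (W = 3·V - 3·T + 6).
V = T·H  [with T=5, H=-1]  = -5
Q = W·V  [with W=-6, V=-5]  = 30

30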